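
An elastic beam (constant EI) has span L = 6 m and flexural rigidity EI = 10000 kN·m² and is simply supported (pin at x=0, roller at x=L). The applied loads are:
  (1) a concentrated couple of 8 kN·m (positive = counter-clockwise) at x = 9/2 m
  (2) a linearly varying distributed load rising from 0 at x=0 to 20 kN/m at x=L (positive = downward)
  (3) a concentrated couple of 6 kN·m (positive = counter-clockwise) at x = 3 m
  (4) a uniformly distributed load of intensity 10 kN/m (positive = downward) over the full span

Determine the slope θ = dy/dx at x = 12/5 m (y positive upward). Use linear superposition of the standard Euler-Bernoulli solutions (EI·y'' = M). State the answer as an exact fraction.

θ(12/5) = -3683/625000 rad

Load 1 — applied couple M₀=8 kN·m at a=9/2 m (b=L-a=3/2):
  θ_1 = (M₀x²/(2L)+C₁)/EI  [x≤a] with C₁=M₀(3b²-L²)/(6L)=-13/2 = (8·(12/5)²/(2·6)+(-13/2))/10000 = -133/500000 rad
Load 2 — triangular load w₀=20 kN/m (0→w₀ over full span):
  θ_2 = -w₀(7L⁴-30L²x²+15x⁴)/(360LEI) = -20·(7·6⁴-30·6²·(12/5)²+15·(12/5)⁴)/(360·6·10000) = -969/312500 rad
Load 3 — applied couple M₀=6 kN·m at a=3 m (b=L-a=3):
  θ_3 = (M₀x²/(2L)+C₁)/EI  [x≤a] with C₁=M₀(3b²-L²)/(6L)=-3/2 = (6·(12/5)²/(2·6)+(-3/2))/10000 = 69/500000 rad
Load 4 — uniform load w=10 kN/m over full span:
  θ_4 = -w(L³-6Lx²+4x³)/(24EI) = -10·(6³-6·6·(12/5)²+4·(12/5)³)/(24·10000) = -333/125000 rad
Superposition: θ = Σ θ_i = -3683/625000 rad ≈ -0.005893 rad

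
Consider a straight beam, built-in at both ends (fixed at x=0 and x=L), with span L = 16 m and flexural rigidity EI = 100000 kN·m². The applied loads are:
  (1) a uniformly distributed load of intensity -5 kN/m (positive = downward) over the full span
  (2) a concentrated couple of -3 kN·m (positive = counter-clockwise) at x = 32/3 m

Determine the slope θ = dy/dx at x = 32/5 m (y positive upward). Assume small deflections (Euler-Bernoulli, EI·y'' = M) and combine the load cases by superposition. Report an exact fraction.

Load 1 — uniform load w=-5 kN/m over full span:
  θ_1 = -wx(L-x)(L-2x)/(12EI) = -(-5)·(32/5)·(16-(32/5))·(16-2·(32/5))/(12·100000) = 64/78125 rad
Load 2 — applied couple M₀=-3 kN·m at a=32/3 m (b=L-a=16/3):
  θ_2 = (R_Ax²/2 - M_Ax)/EI  [x≤a] with R_A=-1/4, M_A=-1 = ((-1/4)·(32/5)²/2 - (-1)·(32/5))/100000 = 1/78125 rad
Superposition: θ = Σ θ_i = 13/15625 rad ≈ 0.000832 rad

θ(32/5) = 13/15625 rad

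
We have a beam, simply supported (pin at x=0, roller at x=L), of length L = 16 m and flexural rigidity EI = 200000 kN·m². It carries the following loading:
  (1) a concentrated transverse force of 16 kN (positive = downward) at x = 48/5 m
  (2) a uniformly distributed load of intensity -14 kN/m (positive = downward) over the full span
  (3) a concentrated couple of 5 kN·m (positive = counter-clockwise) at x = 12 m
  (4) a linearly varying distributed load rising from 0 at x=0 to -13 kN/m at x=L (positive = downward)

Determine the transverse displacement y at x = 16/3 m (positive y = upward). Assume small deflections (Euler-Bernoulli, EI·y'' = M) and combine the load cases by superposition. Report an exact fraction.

Load 1 — point force P=16 kN at a=48/5 m (b=L-a=32/5):
  y_1 = -Pbx(L²-b²-x²)/(6LEI)  [x≤a] = -16·(32/5)·(16/3)·(16²-(32/5)²-(16/3)²)/(6·16·200000) = -167936/31640625 m
Load 2 — uniform load w=-14 kN/m over full span:
  y_2 = -wx(L³-2Lx²+x³)/(24EI) = -(-14)·(16/3)·(16³-2·16·(16/3)²+(16/3)³)/(24·200000) = 39424/759375 m
Load 3 — applied couple M₀=5 kN·m at a=12 m (b=L-a=4):
  y_3 = (M₀x³/(6L)+C₁x)/EI  [x≤a] with C₁=M₀(3b²-L²)/(6L)=-65/6 = (5·(16/3)³/(6·16)+(-65/6)·(16/3))/200000 = -101/405000 m
Load 4 — triangular load w₀=-13 kN/m (0→w₀ over full span):
  y_4 = -w₀x(7L⁴-10L²x²+3x⁴)/(360LEI) = -(-13)·(16/3)·(7·16⁴-10·16²·(16/3)²+3·(16/3)⁴)/(360·16·200000) = 53248/2278125 m
Superposition: y = Σ y_i = 158860483/2278125000 m ≈ 0.069733 m

y(16/3) = 158860483/2278125000 m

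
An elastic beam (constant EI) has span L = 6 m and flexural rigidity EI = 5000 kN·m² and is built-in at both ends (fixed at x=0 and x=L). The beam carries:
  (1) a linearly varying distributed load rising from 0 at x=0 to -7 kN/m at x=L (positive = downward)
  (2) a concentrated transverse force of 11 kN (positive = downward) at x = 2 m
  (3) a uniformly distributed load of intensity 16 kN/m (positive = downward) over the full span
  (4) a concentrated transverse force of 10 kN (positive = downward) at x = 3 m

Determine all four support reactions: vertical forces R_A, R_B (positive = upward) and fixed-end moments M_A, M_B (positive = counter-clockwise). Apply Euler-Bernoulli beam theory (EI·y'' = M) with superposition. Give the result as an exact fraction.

R_A = 14809/270 kN, M_A = 5119/90 kN·m, R_B = 11111/270 kN, M_B = -4301/90 kN·m

Load 1 — triangular load w₀=-7 kN/m (0→w₀ over full span):
  R_A = 3w₀L/20 = 3·(-7)·6/20 = -63/10 kN
  M_A = w₀L²/30 = (-7)·6²/30 = -42/5 kN·m
  R_B = 7w₀L/20 = 7·(-7)·6/20 = -147/10 kN
  M_B = -w₀L²/20 = -(-7)·6²/20 = 63/5 kN·m
Load 2 — point force P=11 kN at a=2 m (b=L-a=4):
  R_A = Pb²(3a+b)/L³ = 11·4²·(3·2+4)/6³ = 220/27 kN
  M_A = Pab²/L² = 11·2·4²/6² = 88/9 kN·m
  R_B = Pa²(a+3b)/L³ = 11·2²·(2+3·4)/6³ = 77/27 kN
  M_B = -Pa²b/L² = -11·2²·4/6² = -44/9 kN·m
Load 3 — uniform load w=16 kN/m over full span:
  R_A = wL/2 = 16·6/2 = 48 kN
  M_A = wL²/12 = 16·6²/12 = 48 kN·m
  R_B = wL/2 = 16·6/2 = 48 kN
  M_B = -wL²/12 = -16·6²/12 = -48 kN·m
Load 4 — point force P=10 kN at a=3 m (b=L-a=3):
  R_A = Pb²(3a+b)/L³ = 10·3²·(3·3+3)/6³ = 5 kN
  M_A = Pab²/L² = 10·3·3²/6² = 15/2 kN·m
  R_B = Pa²(a+3b)/L³ = 10·3²·(3+3·3)/6³ = 5 kN
  M_B = -Pa²b/L² = -10·3²·3/6² = -15/2 kN·m
Superposition: R_A = 14809/270 kN, M_A = 5119/90 kN·m, R_B = 11111/270 kN, M_B = -4301/90 kN·m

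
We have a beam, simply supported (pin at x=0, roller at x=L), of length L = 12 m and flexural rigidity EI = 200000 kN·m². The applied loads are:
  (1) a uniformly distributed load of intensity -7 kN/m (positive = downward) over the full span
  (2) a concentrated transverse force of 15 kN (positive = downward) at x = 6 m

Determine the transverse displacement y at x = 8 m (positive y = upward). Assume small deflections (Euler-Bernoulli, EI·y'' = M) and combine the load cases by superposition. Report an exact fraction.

Load 1 — uniform load w=-7 kN/m over full span:
  y_1 = -wx(L³-2Lx²+x³)/(24EI) = -(-7)·8·(12³-2·12·8²+8³)/(24·200000) = 77/9375 m
Load 2 — point force P=15 kN at a=6 m (b=L-a=6):
  y_2 = -Pa(L-x)(2Lx-a²-x²)/(6LEI)  [x>a] = -15·6·(12-8)·(2·12·8-6²-8²)/(6·12·200000) = -23/10000 m
Superposition: y = Σ y_i = 887/150000 m ≈ 0.005913 m

y(8) = 887/150000 m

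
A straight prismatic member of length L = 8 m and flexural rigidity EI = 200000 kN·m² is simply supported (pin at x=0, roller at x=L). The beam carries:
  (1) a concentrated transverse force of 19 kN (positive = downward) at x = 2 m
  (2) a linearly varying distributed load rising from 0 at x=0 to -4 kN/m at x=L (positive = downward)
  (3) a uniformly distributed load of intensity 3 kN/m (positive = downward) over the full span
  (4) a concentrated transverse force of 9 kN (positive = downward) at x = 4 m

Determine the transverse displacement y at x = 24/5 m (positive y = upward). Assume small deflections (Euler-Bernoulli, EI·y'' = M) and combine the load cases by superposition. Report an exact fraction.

Load 1 — point force P=19 kN at a=2 m (b=L-a=6):
  y_1 = -Pa(L-x)(2Lx-a²-x²)/(6LEI)  [x>a] = -19·2·(8-(24/5))·(2·8·(24/5)-2²-(24/5)²)/(6·8·200000) = -5909/9375000 m
Load 2 — triangular load w₀=-4 kN/m (0→w₀ over full span):
  y_2 = -w₀x(7L⁴-10L²x²+3x⁴)/(360LEI) = -(-4)·(24/5)·(7·8⁴-10·8²·(24/5)²+3·(24/5)⁴)/(360·8·200000) = 75776/146484375 m
Load 3 — uniform load w=3 kN/m over full span:
  y_3 = -wx(L³-2Lx²+x³)/(24EI) = -3·(24/5)·(8³-2·8·(24/5)²+(24/5)³)/(24·200000) = -1488/1953125 m
Load 4 — point force P=9 kN at a=4 m (b=L-a=4):
  y_4 = -Pa(L-x)(2Lx-a²-x²)/(6LEI)  [x>a] = -9·4·(8-(24/5))·(2·8·(24/5)-4²-(24/5)²)/(6·8·200000) = -177/390625 m
Superposition: y = Σ y_i = -518739/390625000 m ≈ -0.001328 m

y(24/5) = -518739/390625000 m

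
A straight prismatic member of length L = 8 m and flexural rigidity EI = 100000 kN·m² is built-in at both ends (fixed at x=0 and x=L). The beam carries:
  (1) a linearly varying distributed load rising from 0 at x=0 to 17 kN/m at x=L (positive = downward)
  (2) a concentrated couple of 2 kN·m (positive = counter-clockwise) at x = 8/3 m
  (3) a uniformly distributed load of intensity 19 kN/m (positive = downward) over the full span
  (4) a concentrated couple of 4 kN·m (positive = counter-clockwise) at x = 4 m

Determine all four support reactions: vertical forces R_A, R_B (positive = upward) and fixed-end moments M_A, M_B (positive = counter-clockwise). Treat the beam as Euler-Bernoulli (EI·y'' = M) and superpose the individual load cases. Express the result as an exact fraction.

Load 1 — triangular load w₀=17 kN/m (0→w₀ over full span):
  R_A = 3w₀L/20 = 3·17·8/20 = 102/5 kN
  M_A = w₀L²/30 = 17·8²/30 = 544/15 kN·m
  R_B = 7w₀L/20 = 7·17·8/20 = 238/5 kN
  M_B = -w₀L²/20 = -17·8²/20 = -272/5 kN·m
Load 2 — applied couple M₀=2 kN·m at a=8/3 m (b=L-a=16/3):
  R_A = 6M₀ab/L³ = 6·2·(8/3)·(16/3)/8³ = 1/3 kN
  M_A = M₀b(2a-b)/L² = 2·(16/3)·(2·(8/3)-(16/3))/8² = 0 kN·m
  R_B = -6M₀ab/L³ = -6·2·(8/3)·(16/3)/8³ = -1/3 kN
  M_B = M₀a(2b-a)/L² = 2·(8/3)·(2·(16/3)-(8/3))/8² = 2/3 kN·m
Load 3 — uniform load w=19 kN/m over full span:
  R_A = wL/2 = 19·8/2 = 76 kN
  M_A = wL²/12 = 19·8²/12 = 304/3 kN·m
  R_B = wL/2 = 19·8/2 = 76 kN
  M_B = -wL²/12 = -19·8²/12 = -304/3 kN·m
Load 4 — applied couple M₀=4 kN·m at a=4 m (b=L-a=4):
  R_A = 6M₀ab/L³ = 6·4·4·4/8³ = 3/4 kN
  M_A = M₀b(2a-b)/L² = 4·4·(2·4-4)/8² = 1 kN·m
  R_B = -6M₀ab/L³ = -6·4·4·4/8³ = -3/4 kN
  M_B = M₀a(2b-a)/L² = 4·4·(2·4-4)/8² = 1 kN·m
Superposition: R_A = 5849/60 kN, M_A = 693/5 kN·m, R_B = 7351/60 kN, M_B = -2311/15 kN·m

R_A = 5849/60 kN, M_A = 693/5 kN·m, R_B = 7351/60 kN, M_B = -2311/15 kN·m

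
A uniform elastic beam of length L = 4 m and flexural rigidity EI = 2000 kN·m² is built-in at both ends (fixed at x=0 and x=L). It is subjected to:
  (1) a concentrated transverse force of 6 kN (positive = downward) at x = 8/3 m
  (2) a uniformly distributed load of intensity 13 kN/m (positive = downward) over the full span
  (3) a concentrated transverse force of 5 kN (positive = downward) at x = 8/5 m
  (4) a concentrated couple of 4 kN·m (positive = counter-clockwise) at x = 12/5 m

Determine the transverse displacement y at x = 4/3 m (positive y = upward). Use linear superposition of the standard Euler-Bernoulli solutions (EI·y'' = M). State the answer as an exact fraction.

Load 1 — point force P=6 kN at a=8/3 m (b=L-a=4/3):
  y_1 = -Pb²x²(3aL-(3a+b)x)/(6L³EI)  [x≤a] = -6·(4/3)²·(4/3)²·(3·(8/3)·4-(3·(8/3)+(4/3))·(4/3))/(6·4³·2000) = -44/91125 m
Load 2 — uniform load w=13 kN/m over full span:
  y_2 = -wx²(L-x)²/(24EI) = -13·(4/3)²·(4-(4/3))²/(24·2000) = -104/30375 m
Load 3 — point force P=5 kN at a=8/5 m (b=L-a=12/5):
  y_3 = -Pb²x²(3aL-(3a+b)x)/(6L³EI)  [x≤a] = -5·(12/5)²·(4/3)²·(3·(8/5)·4-(3·(8/5)+(12/5))·(4/3))/(6·4³·2000) = -2/3125 m
Load 4 — applied couple M₀=4 kN·m at a=12/5 m (b=L-a=8/5):
  y_4 = (R_Ax³/6 - M_Ax²/2)/EI  [x≤a] with R_A=36/25, M_A=32/25 = ((36/25)·(4/3)³/6 - (32/25)·(4/3)²/2)/2000 = -8/28125 m
Superposition: y = Σ y_i = -11006/2278125 m ≈ -0.004831 m

y(4/3) = -11006/2278125 m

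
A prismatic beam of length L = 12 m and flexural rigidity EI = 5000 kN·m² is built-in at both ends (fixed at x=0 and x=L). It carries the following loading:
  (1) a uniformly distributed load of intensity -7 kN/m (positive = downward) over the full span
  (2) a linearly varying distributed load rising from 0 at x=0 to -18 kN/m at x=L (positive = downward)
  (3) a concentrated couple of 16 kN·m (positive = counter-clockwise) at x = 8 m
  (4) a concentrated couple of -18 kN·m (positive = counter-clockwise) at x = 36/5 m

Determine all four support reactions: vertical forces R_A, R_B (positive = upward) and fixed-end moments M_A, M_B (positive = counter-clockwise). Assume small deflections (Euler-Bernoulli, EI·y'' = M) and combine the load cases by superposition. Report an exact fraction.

R_A = -16826/225 kN, M_A = -12812/75 kN·m, R_B = -26374/225 kN, M_B = 5286/25 kN·m

Load 1 — uniform load w=-7 kN/m over full span:
  R_A = wL/2 = (-7)·12/2 = -42 kN
  M_A = wL²/12 = (-7)·12²/12 = -84 kN·m
  R_B = wL/2 = (-7)·12/2 = -42 kN
  M_B = -wL²/12 = -(-7)·12²/12 = 84 kN·m
Load 2 — triangular load w₀=-18 kN/m (0→w₀ over full span):
  R_A = 3w₀L/20 = 3·(-18)·12/20 = -162/5 kN
  M_A = w₀L²/30 = (-18)·12²/30 = -432/5 kN·m
  R_B = 7w₀L/20 = 7·(-18)·12/20 = -378/5 kN
  M_B = -w₀L²/20 = -(-18)·12²/20 = 648/5 kN·m
Load 3 — applied couple M₀=16 kN·m at a=8 m (b=L-a=4):
  R_A = 6M₀ab/L³ = 6·16·8·4/12³ = 16/9 kN
  M_A = M₀b(2a-b)/L² = 16·4·(2·8-4)/12² = 16/3 kN·m
  R_B = -6M₀ab/L³ = -6·16·8·4/12³ = -16/9 kN
  M_B = M₀a(2b-a)/L² = 16·8·(2·4-8)/12² = 0 kN·m
Load 4 — applied couple M₀=-18 kN·m at a=36/5 m (b=L-a=24/5):
  R_A = 6M₀ab/L³ = 6·(-18)·(36/5)·(24/5)/12³ = -54/25 kN
  M_A = M₀b(2a-b)/L² = (-18)·(24/5)·(2·(36/5)-(24/5))/12² = -144/25 kN·m
  R_B = -6M₀ab/L³ = -6·(-18)·(36/5)·(24/5)/12³ = 54/25 kN
  M_B = M₀a(2b-a)/L² = (-18)·(36/5)·(2·(24/5)-(36/5))/12² = -54/25 kN·m
Superposition: R_A = -16826/225 kN, M_A = -12812/75 kN·m, R_B = -26374/225 kN, M_B = 5286/25 kN·m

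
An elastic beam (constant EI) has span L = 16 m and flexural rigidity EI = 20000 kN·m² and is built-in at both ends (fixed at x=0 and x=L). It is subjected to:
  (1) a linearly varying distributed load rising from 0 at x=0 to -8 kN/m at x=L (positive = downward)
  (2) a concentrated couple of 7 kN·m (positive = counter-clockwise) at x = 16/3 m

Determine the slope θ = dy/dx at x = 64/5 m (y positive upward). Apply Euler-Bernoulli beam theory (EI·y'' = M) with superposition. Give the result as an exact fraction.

Load 1 — triangular load w₀=-8 kN/m (0→w₀ over full span):
  θ_1 = -w₀(2x(L-x)(L-2x)(x+2L)+x²(L-x)²)/(120LEI) = -(-8)·(2·(64/5)·(16-(64/5))·(16-2·(64/5))·((64/5)+2·16)+(64/5)²·(16-(64/5))²)/(120·16·20000) = -8192/1171875 rad
Load 2 — applied couple M₀=7 kN·m at a=16/3 m (b=L-a=32/3):
  θ_2 = (R_Ax²/2 - M_Ax - M₀(x-a))/EI  [x>a] with R_A=7/12, M_A=0 = ((7/12)·(64/5)²/2 - 0·(64/5) - 7·((64/5)-(16/3)))/20000 = -7/31250 rad
Superposition: θ = Σ θ_i = -16909/2343750 rad ≈ -0.007215 rad

θ(64/5) = -16909/2343750 rad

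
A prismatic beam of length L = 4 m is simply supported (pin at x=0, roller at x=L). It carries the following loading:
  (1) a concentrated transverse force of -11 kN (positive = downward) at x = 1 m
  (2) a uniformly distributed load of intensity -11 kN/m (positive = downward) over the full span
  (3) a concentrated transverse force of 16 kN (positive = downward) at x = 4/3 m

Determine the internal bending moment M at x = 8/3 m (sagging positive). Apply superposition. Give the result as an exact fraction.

Load 1 — point force P=-11 kN at a=1 m (b=L-a=3):
  M_1 = Pa(L-x)/L  [x>a] = (-11)·1·(4-(8/3))/4 = -11/3 kN·m
Load 2 — uniform load w=-11 kN/m over full span:
  M_2 = wx(L-x)/2 = (-11)·(8/3)·(4-(8/3))/2 = -176/9 kN·m
Load 3 — point force P=16 kN at a=4/3 m (b=L-a=8/3):
  M_3 = Pa(L-x)/L  [x>a] = 16·(4/3)·(4-(8/3))/4 = 64/9 kN·m
Superposition: M = Σ M_i = -145/9 kN·m ≈ -16.111111 kN·m

M(8/3) = -145/9 kN·m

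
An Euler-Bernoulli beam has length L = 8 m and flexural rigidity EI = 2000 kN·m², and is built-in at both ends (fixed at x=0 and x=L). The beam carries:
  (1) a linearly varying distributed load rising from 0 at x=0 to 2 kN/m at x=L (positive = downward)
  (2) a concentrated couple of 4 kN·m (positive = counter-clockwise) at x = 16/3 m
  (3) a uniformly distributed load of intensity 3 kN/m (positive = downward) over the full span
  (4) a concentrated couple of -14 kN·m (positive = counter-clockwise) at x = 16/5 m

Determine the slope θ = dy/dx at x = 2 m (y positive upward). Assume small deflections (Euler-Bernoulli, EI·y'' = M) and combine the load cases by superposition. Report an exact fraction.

Load 1 — triangular load w₀=2 kN/m (0→w₀ over full span):
  θ_1 = -w₀(2x(L-x)(L-2x)(x+2L)+x²(L-x)²)/(120LEI) = -2·(2·2·(8-2)·(8-2·2)·(2+2·8)+2²·(8-2)²)/(120·8·2000) = -39/20000 rad
Load 2 — applied couple M₀=4 kN·m at a=16/3 m (b=L-a=8/3):
  θ_2 = (R_Ax²/2 - M_Ax)/EI  [x≤a] with R_A=2/3, M_A=4/3 = ((2/3)·2²/2 - (4/3)·2)/2000 = -1/1500 rad
Load 3 — uniform load w=3 kN/m over full span:
  θ_3 = -wx(L-x)(L-2x)/(12EI) = -3·2·(8-2)·(8-2·2)/(12·2000) = -3/500 rad
Load 4 — applied couple M₀=-14 kN·m at a=16/5 m (b=L-a=24/5):
  θ_4 = (R_Ax²/2 - M_Ax)/EI  [x≤a] with R_A=-63/25, M_A=-42/25 = ((-63/25)·2²/2 - (-42/25)·2)/2000 = -21/25000 rad
Superposition: θ = Σ θ_i = -2837/300000 rad ≈ -0.009457 rad

θ(2) = -2837/300000 rad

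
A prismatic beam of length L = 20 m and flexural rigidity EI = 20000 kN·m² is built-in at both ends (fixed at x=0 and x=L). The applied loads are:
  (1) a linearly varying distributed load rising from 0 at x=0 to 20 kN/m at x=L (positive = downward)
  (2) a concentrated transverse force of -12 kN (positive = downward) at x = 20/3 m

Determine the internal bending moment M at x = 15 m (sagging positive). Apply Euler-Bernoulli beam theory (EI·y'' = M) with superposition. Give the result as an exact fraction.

M(15) = 1315/18 kN·m

Load 1 — triangular load w₀=20 kN/m (0→w₀ over full span):
  M_1 = 3w₀Lx/20 - w₀L²/30 - w₀x³/(6L) = 3·20·20·15/20 - 20·20²/30 - 20·15³/(6·20) = 425/6 kN·m
Load 2 — point force P=-12 kN at a=20/3 m (b=L-a=40/3):
  M_2 = Pa²(a+3b)(L-x)/L³ - Pa²b/L²  [x>a] = (-12)·(20/3)²·((20/3)+3·(40/3))·(20-15)/20³ - (-12)·(20/3)²·(40/3)/20² = 20/9 kN·m
Superposition: M = Σ M_i = 1315/18 kN·m ≈ 73.055556 kN·m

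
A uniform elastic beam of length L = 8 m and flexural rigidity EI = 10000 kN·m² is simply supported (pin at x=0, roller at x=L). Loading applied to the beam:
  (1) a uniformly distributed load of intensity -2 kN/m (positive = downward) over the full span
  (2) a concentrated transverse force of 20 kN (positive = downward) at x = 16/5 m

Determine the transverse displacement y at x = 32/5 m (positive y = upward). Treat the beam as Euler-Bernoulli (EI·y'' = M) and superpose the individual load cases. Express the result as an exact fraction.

y(32/5) = -1792/390625 m

Load 1 — uniform load w=-2 kN/m over full span:
  y_1 = -wx(L³-2Lx²+x³)/(24EI) = -(-2)·(32/5)·(8³-2·8·(32/5)²+(32/5)³)/(24·10000) = 7424/1171875 m
Load 2 — point force P=20 kN at a=16/5 m (b=L-a=24/5):
  y_2 = -Pa(L-x)(2Lx-a²-x²)/(6LEI)  [x>a] = -20·(16/5)·(8-(32/5))·(2·8·(32/5)-(16/5)²-(32/5)²)/(6·8·10000) = -512/46875 m
Superposition: y = Σ y_i = -1792/390625 m ≈ -0.004588 m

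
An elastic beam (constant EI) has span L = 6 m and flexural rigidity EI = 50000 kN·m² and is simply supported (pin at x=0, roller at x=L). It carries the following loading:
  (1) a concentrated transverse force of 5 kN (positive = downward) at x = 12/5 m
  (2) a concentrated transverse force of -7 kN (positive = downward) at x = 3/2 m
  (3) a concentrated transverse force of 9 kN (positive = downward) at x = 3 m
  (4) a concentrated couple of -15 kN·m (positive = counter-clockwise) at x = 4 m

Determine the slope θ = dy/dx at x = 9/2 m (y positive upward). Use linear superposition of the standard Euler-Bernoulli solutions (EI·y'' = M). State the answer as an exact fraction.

θ(9/2) = 733/5000000 rad

Load 1 — point force P=5 kN at a=12/5 m (b=L-a=18/5):
  θ_1 = -Pa(2L²-6Lx+3x²+a²)/(6LEI)  [x>a] = -5·(12/5)·(2·6²-6·6·(9/2)+3·(9/2)²+(12/5)²)/(6·6·50000) = 783/5000000 rad
Load 2 — point force P=-7 kN at a=3/2 m (b=L-a=9/2):
  θ_2 = -Pa(2L²-6Lx+3x²+a²)/(6LEI)  [x>a] = -(-7)·(3/2)·(2·6²-6·6·(9/2)+3·(9/2)²+(3/2)²)/(6·6·50000) = -63/400000 rad
Load 3 — point force P=9 kN at a=3 m (b=L-a=3):
  θ_3 = -Pa(2L²-6Lx+3x²+a²)/(6LEI)  [x>a] = -9·3·(2·6²-6·6·(9/2)+3·(9/2)²+3²)/(6·6·50000) = 243/800000 rad
Load 4 — applied couple M₀=-15 kN·m at a=4 m (b=L-a=2):
  θ_4 = (M₀x²/(2L)-M₀(x-a)+C₁)/EI  [x>a] with C₁=M₀(3b²-L²)/(6L)=10 = ((-15)·(9/2)²/(2·6)-(-15)·((9/2)-4)+10)/50000 = -1/6400 rad
Superposition: θ = Σ θ_i = 733/5000000 rad ≈ 0.000147 rad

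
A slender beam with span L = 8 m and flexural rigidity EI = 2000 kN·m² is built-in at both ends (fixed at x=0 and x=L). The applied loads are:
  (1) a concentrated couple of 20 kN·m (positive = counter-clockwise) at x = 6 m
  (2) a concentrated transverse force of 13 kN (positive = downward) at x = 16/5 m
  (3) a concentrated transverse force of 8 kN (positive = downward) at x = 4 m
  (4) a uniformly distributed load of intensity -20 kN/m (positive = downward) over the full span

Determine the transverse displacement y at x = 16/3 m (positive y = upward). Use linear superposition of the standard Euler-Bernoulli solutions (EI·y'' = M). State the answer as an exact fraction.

y(16/3) = 216314/3796875 m

Load 1 — applied couple M₀=20 kN·m at a=6 m (b=L-a=2):
  y_1 = (R_Ax³/6 - M_Ax²/2)/EI  [x≤a] with R_A=45/16, M_A=25/4 = ((45/16)·(16/3)³/6 - (25/4)·(16/3)²/2)/2000 = -2/225 m
Load 2 — point force P=13 kN at a=16/5 m (b=L-a=24/5):
  y_2 = -Pa²(L-x)²(3bL-(3b+a)(L-x))/(6L³EI)  [x>a] = -13·(16/5)²·(8-(16/3))²·(3·(24/5)·8-(3·(24/5)+(16/5))·(8-(16/3)))/(6·8³·2000) = -13312/1265625 m
Load 3 — point force P=8 kN at a=4 m (b=L-a=4):
  y_3 = -Pa²(L-x)²(3bL-(3b+a)(L-x))/(6L³EI)  [x>a] = -8·4²·(8-(16/3))²·(3·4·8-(3·4+4)·(8-(16/3)))/(6·8³·2000) = -16/2025 m
Load 4 — uniform load w=-20 kN/m over full span:
  y_4 = -wx²(L-x)²/(24EI) = -(-20)·(16/3)²·(8-(16/3))²/(24·2000) = 512/6075 m
Superposition: y = Σ y_i = 216314/3796875 m ≈ 0.056972 m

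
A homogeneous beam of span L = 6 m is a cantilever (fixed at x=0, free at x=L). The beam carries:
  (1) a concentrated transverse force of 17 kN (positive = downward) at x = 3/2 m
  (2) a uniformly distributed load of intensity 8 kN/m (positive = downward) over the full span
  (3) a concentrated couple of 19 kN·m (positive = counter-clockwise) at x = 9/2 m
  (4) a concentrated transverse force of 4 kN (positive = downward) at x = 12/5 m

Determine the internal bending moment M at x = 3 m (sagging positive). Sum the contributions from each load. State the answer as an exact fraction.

M(3) = -17 kN·m

Load 1 — point force P=17 kN at a=3/2 m (b=L-a=9/2):
  M_1 = 0  [x>a] = 0 kN·m
Load 2 — uniform load w=8 kN/m over full span:
  M_2 = -w(L-x)²/2 = -8·(6-3)²/2 = -36 kN·m
Load 3 — applied couple M₀=19 kN·m at a=9/2 m (b=L-a=3/2):
  M_3 = M₀  [x≤a] = 19 = 19 kN·m
Load 4 — point force P=4 kN at a=12/5 m (b=L-a=18/5):
  M_4 = 0  [x>a] = 0 kN·m
Superposition: M = Σ M_i = -17 kN·m ≈ -17.000000 kN·m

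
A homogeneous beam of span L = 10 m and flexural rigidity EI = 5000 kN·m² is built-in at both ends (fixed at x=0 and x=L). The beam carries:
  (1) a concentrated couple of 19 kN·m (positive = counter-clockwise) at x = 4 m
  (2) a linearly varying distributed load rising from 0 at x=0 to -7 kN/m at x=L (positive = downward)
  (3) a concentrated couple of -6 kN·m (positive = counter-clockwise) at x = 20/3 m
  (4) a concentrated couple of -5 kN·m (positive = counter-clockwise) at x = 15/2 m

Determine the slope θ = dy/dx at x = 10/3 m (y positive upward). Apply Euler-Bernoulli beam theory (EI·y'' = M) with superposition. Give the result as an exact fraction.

θ(10/3) = 169861/24300000 rad

Load 1 — applied couple M₀=19 kN·m at a=4 m (b=L-a=6):
  θ_1 = (R_Ax²/2 - M_Ax)/EI  [x≤a] with R_A=342/125, M_A=57/25 = ((342/125)·(10/3)²/2 - (57/25)·(10/3))/5000 = 19/12500 rad
Load 2 — triangular load w₀=-7 kN/m (0→w₀ over full span):
  θ_2 = -w₀(2x(L-x)(L-2x)(x+2L)+x²(L-x)²)/(120LEI) = -(-7)·(2·(10/3)·(10-(10/3))·(10-2·(10/3))·((10/3)+2·10)+(10/3)²·(10-(10/3))²)/(120·10·5000) = 28/6075 rad
Load 3 — applied couple M₀=-6 kN·m at a=20/3 m (b=L-a=10/3):
  θ_3 = (R_Ax²/2 - M_Ax)/EI  [x≤a] with R_A=-4/5, M_A=-2 = ((-4/5)·(10/3)²/2 - (-2)·(10/3))/5000 = 1/2250 rad
Load 4 — applied couple M₀=-5 kN·m at a=15/2 m (b=L-a=5/2):
  θ_4 = (R_Ax²/2 - M_Ax)/EI  [x≤a] with R_A=-9/16, M_A=-25/16 = ((-9/16)·(10/3)²/2 - (-25/16)·(10/3))/5000 = 1/2400 rad
Superposition: θ = Σ θ_i = 169861/24300000 rad ≈ 0.006990 rad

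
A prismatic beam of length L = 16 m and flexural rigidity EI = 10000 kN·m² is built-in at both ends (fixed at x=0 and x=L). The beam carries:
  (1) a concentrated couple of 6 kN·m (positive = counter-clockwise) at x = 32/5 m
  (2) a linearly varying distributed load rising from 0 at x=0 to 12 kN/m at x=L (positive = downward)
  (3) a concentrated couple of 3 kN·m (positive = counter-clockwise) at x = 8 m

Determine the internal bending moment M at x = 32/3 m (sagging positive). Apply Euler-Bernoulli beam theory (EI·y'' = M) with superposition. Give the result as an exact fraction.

Load 1 — applied couple M₀=6 kN·m at a=32/5 m (b=L-a=48/5):
  M_1 = R_Ax - M_A - M₀  [x>a] with R_A=27/50, M_A=18/25 = (27/50)·(32/3) - (18/25) - 6 = -24/25 kN·m
Load 2 — triangular load w₀=12 kN/m (0→w₀ over full span):
  M_2 = 3w₀Lx/20 - w₀L²/30 - w₀x³/(6L) = 3·12·16·(32/3)/20 - 12·16²/30 - 12·(32/3)³/(6·16) = 7168/135 kN·m
Load 3 — applied couple M₀=3 kN·m at a=8 m (b=L-a=8):
  M_3 = R_Ax - M_A - M₀  [x>a] with R_A=9/32, M_A=3/4 = (9/32)·(32/3) - (3/4) - 3 = -3/4 kN·m
Superposition: M = Σ M_i = 138743/2700 kN·m ≈ 51.386296 kN·m

M(32/3) = 138743/2700 kN·m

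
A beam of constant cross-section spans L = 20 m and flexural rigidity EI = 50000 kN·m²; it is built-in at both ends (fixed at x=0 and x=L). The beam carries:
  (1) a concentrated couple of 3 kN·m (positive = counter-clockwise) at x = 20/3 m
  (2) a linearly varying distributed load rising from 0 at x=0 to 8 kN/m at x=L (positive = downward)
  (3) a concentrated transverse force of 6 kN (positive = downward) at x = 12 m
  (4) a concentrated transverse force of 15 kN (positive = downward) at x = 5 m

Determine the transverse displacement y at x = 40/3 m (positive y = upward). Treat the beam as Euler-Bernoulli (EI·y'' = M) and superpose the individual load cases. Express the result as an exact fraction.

y(40/3) = -2596811/72900000 m

Load 1 — applied couple M₀=3 kN·m at a=20/3 m (b=L-a=40/3):
  y_1 = (R_Ax³/6 - M_Ax²/2 - M₀(x-a)²/2)/EI  [x>a] with R_A=1/5, M_A=0 = ((1/5)·(40/3)³/6 - 0·(40/3)²/2 - 3·((40/3)-(20/3))²/2)/50000 = 1/4050 m
Load 2 — triangular load w₀=8 kN/m (0→w₀ over full span):
  y_2 = -w₀x²(L-x)²(x+2L)/(120LEI) = -8·(40/3)²·(20-(40/3))²·((40/3)+2·20)/(120·20·50000) = -512/18225 m
Load 3 — point force P=6 kN at a=12 m (b=L-a=8):
  y_3 = -Pa²(L-x)²(3bL-(3b+a)(L-x))/(6L³EI)  [x>a] = -6·12²·(20-(40/3))²·(3·8·20-(3·8+12)·(20-(40/3)))/(6·20³·50000) = -12/3125 m
Load 4 — point force P=15 kN at a=5 m (b=L-a=15):
  y_4 = -Pa²(L-x)²(3bL-(3b+a)(L-x))/(6L³EI)  [x>a] = -15·5²·(20-(40/3))²·(3·15·20-(3·15+5)·(20-(40/3)))/(6·20³·50000) = -17/4320 m
Superposition: y = Σ y_i = -2596811/72900000 m ≈ -0.035622 m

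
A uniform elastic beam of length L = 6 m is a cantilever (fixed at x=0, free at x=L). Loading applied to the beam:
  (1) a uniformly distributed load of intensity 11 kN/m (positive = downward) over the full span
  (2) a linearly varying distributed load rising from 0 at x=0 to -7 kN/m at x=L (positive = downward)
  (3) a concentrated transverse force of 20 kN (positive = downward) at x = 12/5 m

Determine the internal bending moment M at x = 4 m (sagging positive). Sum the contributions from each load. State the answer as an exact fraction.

Load 1 — uniform load w=11 kN/m over full span:
  M_1 = -w(L-x)²/2 = -11·(6-4)²/2 = -22 kN·m
Load 2 — triangular load w₀=-7 kN/m (0→w₀ over full span):
  M_2 = w₀Lx/2 - w₀L²/3 - w₀x³/(6L) = (-7)·6·4/2 - (-7)·6²/3 - (-7)·4³/(6·6) = 112/9 kN·m
Load 3 — point force P=20 kN at a=12/5 m (b=L-a=18/5):
  M_3 = 0  [x>a] = 0 kN·m
Superposition: M = Σ M_i = -86/9 kN·m ≈ -9.555556 kN·m

M(4) = -86/9 kN·m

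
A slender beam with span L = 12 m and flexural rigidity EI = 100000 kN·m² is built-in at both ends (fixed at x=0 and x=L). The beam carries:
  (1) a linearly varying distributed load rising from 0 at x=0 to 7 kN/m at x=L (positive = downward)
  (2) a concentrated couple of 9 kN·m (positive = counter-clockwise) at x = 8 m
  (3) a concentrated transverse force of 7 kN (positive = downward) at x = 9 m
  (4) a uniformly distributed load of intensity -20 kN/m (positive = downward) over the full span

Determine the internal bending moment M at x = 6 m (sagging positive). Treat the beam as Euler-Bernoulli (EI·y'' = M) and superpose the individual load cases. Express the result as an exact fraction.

M(6) = -747/8 kN·m

Load 1 — triangular load w₀=7 kN/m (0→w₀ over full span):
  M_1 = 3w₀Lx/20 - w₀L²/30 - w₀x³/(6L) = 3·7·12·6/20 - 7·12²/30 - 7·6³/(6·12) = 21 kN·m
Load 2 — applied couple M₀=9 kN·m at a=8 m (b=L-a=4):
  M_2 = R_Ax - M_A  [x≤a] with R_A=1, M_A=3 = 1·6 - 3 = 3 kN·m
Load 3 — point force P=7 kN at a=9 m (b=L-a=3):
  M_3 = Pb²(3a+b)x/L³ - Pab²/L²  [x≤a] = 7·3²·(3·9+3)·6/12³ - 7·9·3²/12² = 21/8 kN·m
Load 4 — uniform load w=-20 kN/m over full span:
  M_4 = wLx/2 - wL²/12 - wx²/2 = (-20)·12·6/2 - (-20)·12²/12 - (-20)·6²/2 = -120 kN·m
Superposition: M = Σ M_i = -747/8 kN·m ≈ -93.375000 kN·m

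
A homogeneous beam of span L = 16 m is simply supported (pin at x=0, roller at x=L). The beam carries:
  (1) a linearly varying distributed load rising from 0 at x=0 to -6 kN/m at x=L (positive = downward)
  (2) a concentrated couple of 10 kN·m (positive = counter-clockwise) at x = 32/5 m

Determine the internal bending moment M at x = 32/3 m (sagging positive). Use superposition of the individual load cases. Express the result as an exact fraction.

M(32/3) = -2650/27 kN·m

Load 1 — triangular load w₀=-6 kN/m (0→w₀ over full span):
  M_1 = w₀Lx/6 - w₀x³/(6L) = (-6)·16·(32/3)/6 - (-6)·(32/3)³/(6·16) = -2560/27 kN·m
Load 2 — applied couple M₀=10 kN·m at a=32/5 m (b=L-a=48/5):
  M_2 = M₀x/L - M₀  [x>a] = 10·(32/3)/16 - 10 = -10/3 kN·m
Superposition: M = Σ M_i = -2650/27 kN·m ≈ -98.148148 kN·m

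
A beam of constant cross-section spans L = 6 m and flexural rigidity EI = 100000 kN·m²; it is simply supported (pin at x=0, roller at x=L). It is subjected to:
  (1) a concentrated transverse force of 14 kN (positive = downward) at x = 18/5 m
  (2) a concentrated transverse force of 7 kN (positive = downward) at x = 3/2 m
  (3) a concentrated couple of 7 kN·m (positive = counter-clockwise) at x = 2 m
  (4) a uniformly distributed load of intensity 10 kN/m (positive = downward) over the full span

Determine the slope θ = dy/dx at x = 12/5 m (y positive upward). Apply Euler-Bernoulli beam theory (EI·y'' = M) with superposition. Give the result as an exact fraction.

θ(12/5) = -448067/1200000000 rad

Load 1 — point force P=14 kN at a=18/5 m (b=L-a=12/5):
  θ_1 = -Pb(L²-b²-3x²)/(6LEI)  [x≤a] = -14·(12/5)·(6²-(12/5)²-3·(12/5)²)/(6·6·100000) = -189/1562500 rad
Load 2 — point force P=7 kN at a=3/2 m (b=L-a=9/2):
  θ_2 = -Pa(2L²-6Lx+3x²+a²)/(6LEI)  [x>a] = -7·(3/2)·(2·6²-6·6·(12/5)+3·(12/5)²+(3/2)²)/(6·6·100000) = -1197/80000000 rad
Load 3 — applied couple M₀=7 kN·m at a=2 m (b=L-a=4):
  θ_3 = (M₀x²/(2L)-M₀(x-a)+C₁)/EI  [x>a] with C₁=M₀(3b²-L²)/(6L)=7/3 = (7·(12/5)²/(2·6)-7·((12/5)-2)+(7/3))/100000 = 217/7500000 rad
Load 4 — uniform load w=10 kN/m over full span:
  θ_4 = -w(L³-6Lx²+4x³)/(24EI) = -10·(6³-6·6·(12/5)²+4·(12/5)³)/(24·100000) = -333/1250000 rad
Superposition: θ = Σ θ_i = -448067/1200000000 rad ≈ -0.000373 rad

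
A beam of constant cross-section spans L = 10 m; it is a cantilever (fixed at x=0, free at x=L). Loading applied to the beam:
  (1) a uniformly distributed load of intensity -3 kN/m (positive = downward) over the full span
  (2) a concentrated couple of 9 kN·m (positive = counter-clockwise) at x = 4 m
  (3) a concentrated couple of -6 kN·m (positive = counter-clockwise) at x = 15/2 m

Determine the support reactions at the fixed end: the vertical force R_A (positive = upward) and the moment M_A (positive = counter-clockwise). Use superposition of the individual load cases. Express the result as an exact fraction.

Load 1 — uniform load w=-3 kN/m over full span:
  R_A = wL = (-3)·10 = -30 kN
  M_A = wL²/2 = (-3)·10²/2 = -150 kN·m
Load 2 — applied couple M₀=9 kN·m at a=4 m (b=L-a=6):
  R_A = 0 kN
  M_A = -M₀ = -9 kN·m
Load 3 — applied couple M₀=-6 kN·m at a=15/2 m (b=L-a=5/2):
  R_A = 0 kN
  M_A = -M₀ = -(-6) = 6 kN·m
Superposition: R_A = -30 kN, M_A = -153 kN·m

R_A = -30 kN, M_A = -153 kN·m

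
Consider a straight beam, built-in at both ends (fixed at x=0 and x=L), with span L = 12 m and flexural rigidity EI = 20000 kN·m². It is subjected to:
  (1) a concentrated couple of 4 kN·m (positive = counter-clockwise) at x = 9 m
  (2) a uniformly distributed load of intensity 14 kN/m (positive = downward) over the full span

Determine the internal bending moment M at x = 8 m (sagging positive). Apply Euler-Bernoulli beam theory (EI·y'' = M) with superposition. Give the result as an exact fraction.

Load 1 — applied couple M₀=4 kN·m at a=9 m (b=L-a=3):
  M_1 = R_Ax - M_A  [x≤a] with R_A=3/8, M_A=5/4 = (3/8)·8 - (5/4) = 7/4 kN·m
Load 2 — uniform load w=14 kN/m over full span:
  M_2 = wLx/2 - wL²/12 - wx²/2 = 14·12·8/2 - 14·12²/12 - 14·8²/2 = 56 kN·m
Superposition: M = Σ M_i = 231/4 kN·m ≈ 57.750000 kN·m

M(8) = 231/4 kN·m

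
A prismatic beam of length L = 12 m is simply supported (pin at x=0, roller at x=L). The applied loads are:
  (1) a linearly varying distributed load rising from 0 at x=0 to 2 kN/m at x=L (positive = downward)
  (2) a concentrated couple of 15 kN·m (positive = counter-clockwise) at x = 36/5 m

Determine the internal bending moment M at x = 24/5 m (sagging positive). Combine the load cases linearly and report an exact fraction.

M(24/5) = 2766/125 kN·m

Load 1 — triangular load w₀=2 kN/m (0→w₀ over full span):
  M_1 = w₀Lx/6 - w₀x³/(6L) = 2·12·(24/5)/6 - 2·(24/5)³/(6·12) = 2016/125 kN·m
Load 2 — applied couple M₀=15 kN·m at a=36/5 m (b=L-a=24/5):
  M_2 = M₀x/L  [x≤a] = 15·(24/5)/12 = 6 kN·m
Superposition: M = Σ M_i = 2766/125 kN·m ≈ 22.128000 kN·m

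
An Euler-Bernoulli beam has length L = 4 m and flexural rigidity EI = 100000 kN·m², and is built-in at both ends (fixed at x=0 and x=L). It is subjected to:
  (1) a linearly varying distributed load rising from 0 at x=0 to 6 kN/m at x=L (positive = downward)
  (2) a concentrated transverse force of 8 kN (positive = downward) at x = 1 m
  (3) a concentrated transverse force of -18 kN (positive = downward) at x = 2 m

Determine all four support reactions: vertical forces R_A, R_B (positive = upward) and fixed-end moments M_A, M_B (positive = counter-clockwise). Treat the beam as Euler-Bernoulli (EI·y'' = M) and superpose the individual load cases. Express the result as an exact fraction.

Load 1 — triangular load w₀=6 kN/m (0→w₀ over full span):
  R_A = 3w₀L/20 = 3·6·4/20 = 18/5 kN
  M_A = w₀L²/30 = 6·4²/30 = 16/5 kN·m
  R_B = 7w₀L/20 = 7·6·4/20 = 42/5 kN
  M_B = -w₀L²/20 = -6·4²/20 = -24/5 kN·m
Load 2 — point force P=8 kN at a=1 m (b=L-a=3):
  R_A = Pb²(3a+b)/L³ = 8·3²·(3·1+3)/4³ = 27/4 kN
  M_A = Pab²/L² = 8·1·3²/4² = 9/2 kN·m
  R_B = Pa²(a+3b)/L³ = 8·1²·(1+3·3)/4³ = 5/4 kN
  M_B = -Pa²b/L² = -8·1²·3/4² = -3/2 kN·m
Load 3 — point force P=-18 kN at a=2 m (b=L-a=2):
  R_A = Pb²(3a+b)/L³ = (-18)·2²·(3·2+2)/4³ = -9 kN
  M_A = Pab²/L² = (-18)·2·2²/4² = -9 kN·m
  R_B = Pa²(a+3b)/L³ = (-18)·2²·(2+3·2)/4³ = -9 kN
  M_B = -Pa²b/L² = -(-18)·2²·2/4² = 9 kN·m
Superposition: R_A = 27/20 kN, M_A = -13/10 kN·m, R_B = 13/20 kN, M_B = 27/10 kN·m

R_A = 27/20 kN, M_A = -13/10 kN·m, R_B = 13/20 kN, M_B = 27/10 kN·m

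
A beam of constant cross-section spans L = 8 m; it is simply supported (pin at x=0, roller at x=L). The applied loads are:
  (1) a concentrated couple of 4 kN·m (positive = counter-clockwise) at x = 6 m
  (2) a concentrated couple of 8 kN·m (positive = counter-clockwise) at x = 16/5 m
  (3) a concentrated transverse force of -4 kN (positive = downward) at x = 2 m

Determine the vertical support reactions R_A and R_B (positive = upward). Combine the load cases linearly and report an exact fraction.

Load 1 — applied couple M₀=4 kN·m at a=6 m (b=L-a=2):
  R_A = M₀/L = 4/8 = 1/2 kN
  R_B = -M₀/L = -4/8 = -1/2 kN
Load 2 — applied couple M₀=8 kN·m at a=16/5 m (b=L-a=24/5):
  R_A = M₀/L = 8/8 = 1 kN
  R_B = -M₀/L = -8/8 = -1 kN
Load 3 — point force P=-4 kN at a=2 m (b=L-a=6):
  R_A = Pb/L = (-4)·6/8 = -3 kN
  R_B = Pa/L = (-4)·2/8 = -1 kN
Superposition: R_A = -3/2 kN, R_B = -5/2 kN

R_A = -3/2 kN, R_B = -5/2 kN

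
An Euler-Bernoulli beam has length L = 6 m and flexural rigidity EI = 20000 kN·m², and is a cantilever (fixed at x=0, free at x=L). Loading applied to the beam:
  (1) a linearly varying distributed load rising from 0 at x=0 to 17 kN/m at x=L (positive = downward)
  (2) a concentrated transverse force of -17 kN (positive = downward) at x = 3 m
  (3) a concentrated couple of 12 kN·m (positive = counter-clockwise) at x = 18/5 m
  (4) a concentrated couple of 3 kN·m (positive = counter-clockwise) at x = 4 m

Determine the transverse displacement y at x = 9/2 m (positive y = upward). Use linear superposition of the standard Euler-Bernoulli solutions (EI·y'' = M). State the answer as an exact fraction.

y(9/2) = -11777493/256000000 m

Load 1 — triangular load w₀=17 kN/m (0→w₀ over full span):
  y_1 = (w₀Lx³/12-w₀L²x²/6-w₀x⁵/(120L))/EI = (17·6·(9/2)³/12-17·6²·(9/2)²/6-17·(9/2)⁵/(120·6))/20000 = -3416337/51200000 m
Load 2 — point force P=-17 kN at a=3 m (b=L-a=3):
  y_2 = -Pa²(3x-a)/(6EI)  [x>a] = -(-17)·3²·(3·(9/2)-3)/(6·20000) = 1071/80000 m
Load 3 — applied couple M₀=12 kN·m at a=18/5 m (b=L-a=12/5):
  y_3 = M₀a(2x-a)/(2EI)  [x>a] = 12·(18/5)·(2·(9/2)-(18/5))/(2·20000) = 729/125000 m
Load 4 — applied couple M₀=3 kN·m at a=4 m (b=L-a=2):
  y_4 = M₀a(2x-a)/(2EI)  [x>a] = 3·4·(2·(9/2)-4)/(2·20000) = 3/2000 m
Superposition: y = Σ y_i = -11777493/256000000 m ≈ -0.046006 m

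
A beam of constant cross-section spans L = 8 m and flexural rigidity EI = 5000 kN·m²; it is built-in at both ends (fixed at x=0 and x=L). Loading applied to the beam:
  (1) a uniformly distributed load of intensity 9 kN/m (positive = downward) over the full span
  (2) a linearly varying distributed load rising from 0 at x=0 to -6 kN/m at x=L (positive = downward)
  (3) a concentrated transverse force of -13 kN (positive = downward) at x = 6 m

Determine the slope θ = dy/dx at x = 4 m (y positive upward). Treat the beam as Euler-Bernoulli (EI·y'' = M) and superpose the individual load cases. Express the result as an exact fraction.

Load 1 — uniform load w=9 kN/m over full span:
  θ_1 = -wx(L-x)(L-2x)/(12EI) = -9·4·(8-4)·(8-2·4)/(12·5000) = 0 rad
Load 2 — triangular load w₀=-6 kN/m (0→w₀ over full span):
  θ_2 = -w₀(2x(L-x)(L-2x)(x+2L)+x²(L-x)²)/(120LEI) = -(-6)·(2·4·(8-4)·(8-2·4)·(4+2·8)+4²·(8-4)²)/(120·8·5000) = 1/3125 rad
Load 3 — point force P=-13 kN at a=6 m (b=L-a=2):
  θ_3 = -Pb²x(2aL-(3a+b)x)/(2L³EI)  [x≤a] = -(-13)·2²·4·(2·6·8-(3·6+2)·4)/(2·8³·5000) = 13/20000 rad
Superposition: θ = Σ θ_i = 97/100000 rad ≈ 0.000970 rad

θ(4) = 97/100000 rad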